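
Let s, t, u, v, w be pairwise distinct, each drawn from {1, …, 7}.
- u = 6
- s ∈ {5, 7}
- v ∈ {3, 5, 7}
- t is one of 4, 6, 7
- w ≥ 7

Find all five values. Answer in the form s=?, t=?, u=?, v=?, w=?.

u has just one choice, so u = 6. Strike 6 from t.
That leaves w = 7. Remove 7 from s, t, v.
s must be 5 (only option left). Strike 5 from v.
That leaves t = 4.
v's domain is down to {3}, so v = 3.

s=5, t=4, u=6, v=3, w=7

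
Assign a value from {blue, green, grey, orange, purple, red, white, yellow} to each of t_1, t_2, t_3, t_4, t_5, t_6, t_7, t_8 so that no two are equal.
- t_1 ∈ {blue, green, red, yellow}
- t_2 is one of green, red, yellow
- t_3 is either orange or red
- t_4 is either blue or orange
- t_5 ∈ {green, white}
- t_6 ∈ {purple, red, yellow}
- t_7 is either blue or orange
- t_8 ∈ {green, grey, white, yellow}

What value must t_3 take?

red

The 8 variables together cover exactly {blue, green, grey, orange, purple, red, white, yellow} — 8 values for 8 variables — and grey appears only in t_8's list, so t_8 = grey.
Among the 7 still-open variables, purple fits only t_6 (and all 7 values in {blue, green, orange, purple, red, white, yellow} must be used), so t_6 = purple.
The 6 still-open variables together cover exactly {blue, green, orange, red, white, yellow} — 6 values for 6 variables — and white appears only in t_5's list, so t_5 = white.
t_4 and t_7 share exactly the 2 values {blue, orange}; by pigeonhole those values go to them, so strike blue, orange from t_1, t_3.
So t_3 = red.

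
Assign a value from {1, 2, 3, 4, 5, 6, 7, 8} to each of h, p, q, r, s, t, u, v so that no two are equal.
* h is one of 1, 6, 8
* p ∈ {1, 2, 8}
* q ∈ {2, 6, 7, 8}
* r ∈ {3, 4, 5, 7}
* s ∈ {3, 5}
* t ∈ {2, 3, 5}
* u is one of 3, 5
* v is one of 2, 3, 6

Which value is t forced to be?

2

Among the 8 variables, 4 fits only r (and all 8 values in {1, 2, 3, 4, 5, 6, 7, 8} must be used), so r = 4.
The 7 still-open variables draw from only 7 values {1, 2, 3, 5, 6, 7, 8}, so each is used; only q can be 7, hence q = 7.
s and u between them cover only {3, 5} — a naked pair. Remove those values from t, v.
So t = 2.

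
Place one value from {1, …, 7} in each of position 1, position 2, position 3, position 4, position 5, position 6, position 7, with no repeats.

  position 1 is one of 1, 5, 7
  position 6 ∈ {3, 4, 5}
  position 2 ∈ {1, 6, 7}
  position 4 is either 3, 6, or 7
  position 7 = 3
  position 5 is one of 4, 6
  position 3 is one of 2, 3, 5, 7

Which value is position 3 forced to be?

2

position 7 must be 3 (only option left). Strike 3 from position 3, position 4, position 6.
The 6 still-open variables together cover exactly {1, 2, 4, 5, 6, 7} — 6 values for 6 variables — and 2 appears only in position 3's list, so position 3 = 2.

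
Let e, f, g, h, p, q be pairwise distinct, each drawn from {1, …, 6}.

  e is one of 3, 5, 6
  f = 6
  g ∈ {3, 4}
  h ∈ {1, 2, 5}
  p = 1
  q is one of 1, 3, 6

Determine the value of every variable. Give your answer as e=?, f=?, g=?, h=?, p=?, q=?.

f must be 6 (only option left). Remove 6 from e, q.
p's domain is down to {1}, so p = 1. Eliminate 1 elsewhere: h, q.
That leaves q = 3. Strike 3 from e, g.
e must be 5 (only option left). Remove 5 from h.
g must be 4 (only option left).
That leaves h = 2.

e=5, f=6, g=4, h=2, p=1, q=3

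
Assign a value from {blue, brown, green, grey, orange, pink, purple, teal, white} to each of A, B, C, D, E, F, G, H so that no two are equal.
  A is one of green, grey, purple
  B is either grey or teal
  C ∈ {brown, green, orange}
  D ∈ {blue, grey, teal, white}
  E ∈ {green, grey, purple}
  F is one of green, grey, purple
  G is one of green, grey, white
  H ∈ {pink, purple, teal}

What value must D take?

The 3 variables A, E, F are confined to {green, grey, purple}, which locks those values in; drop them from B, C, D, G, H.
B must be teal (only option left). So D, H can't be teal.
G's domain is down to {white}, so G = white. So D can't be white.
So D = blue.

blue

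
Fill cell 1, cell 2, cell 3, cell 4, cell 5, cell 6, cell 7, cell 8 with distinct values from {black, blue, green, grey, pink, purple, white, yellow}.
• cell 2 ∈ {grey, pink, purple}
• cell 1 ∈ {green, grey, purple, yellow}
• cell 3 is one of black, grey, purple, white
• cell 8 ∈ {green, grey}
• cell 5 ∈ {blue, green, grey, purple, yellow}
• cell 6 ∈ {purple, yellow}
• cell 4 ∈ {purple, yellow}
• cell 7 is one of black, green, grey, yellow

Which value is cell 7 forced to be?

black

The 8 variables draw from only 8 values {black, blue, green, grey, pink, purple, white, yellow}, so each is used; only cell 5 can be blue, hence cell 5 = blue.
The 7 still-open variables draw from only 7 values {black, green, grey, pink, purple, white, yellow}, so each is used; only cell 2 can be pink, hence cell 2 = pink.
The 6 still-open variables draw from only 6 values {black, green, grey, purple, white, yellow}, so each is used; only cell 3 can be white, hence cell 3 = white.
The 5 still-open variables draw from only 5 values {black, green, grey, purple, yellow}, so each is used; only cell 7 can be black, hence cell 7 = black.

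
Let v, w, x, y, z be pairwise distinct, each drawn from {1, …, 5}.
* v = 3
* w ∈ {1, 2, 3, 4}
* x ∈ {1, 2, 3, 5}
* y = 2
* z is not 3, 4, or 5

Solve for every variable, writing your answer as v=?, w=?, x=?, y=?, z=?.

v has just one choice, so v = 3. Remove 3 from w, x.
y must be 2 (only option left). Strike 2 from w, x, z.
That leaves z = 1. Strike 1 from w, x.
w's domain is down to {4}, so w = 4.
x's domain is down to {5}, so x = 5.

v=3, w=4, x=5, y=2, z=1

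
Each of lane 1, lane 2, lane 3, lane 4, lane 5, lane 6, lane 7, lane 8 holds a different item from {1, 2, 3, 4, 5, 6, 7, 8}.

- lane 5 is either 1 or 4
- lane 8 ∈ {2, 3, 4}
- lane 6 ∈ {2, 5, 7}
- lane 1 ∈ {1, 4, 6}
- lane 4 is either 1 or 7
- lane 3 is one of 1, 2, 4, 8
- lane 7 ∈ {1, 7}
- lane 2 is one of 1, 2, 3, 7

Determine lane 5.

4

The 8 variables together cover exactly {1, 2, 3, 4, 5, 6, 7, 8} — 8 values for 8 variables — and 5 appears only in lane 6's list, so lane 6 = 5.
The 7 still-open variables draw from only 7 values {1, 2, 3, 4, 6, 7, 8}, so each is used; only lane 1 can be 6, hence lane 1 = 6.
The 6 still-open variables together cover exactly {1, 2, 3, 4, 7, 8} — 6 values for 6 variables — and 8 appears only in lane 3's list, so lane 3 = 8.
lane 4 and lane 7 share exactly the 2 values {1, 7}; by pigeonhole those values go to them, so strike 1, 7 from lane 2, lane 5.
So lane 5 = 4.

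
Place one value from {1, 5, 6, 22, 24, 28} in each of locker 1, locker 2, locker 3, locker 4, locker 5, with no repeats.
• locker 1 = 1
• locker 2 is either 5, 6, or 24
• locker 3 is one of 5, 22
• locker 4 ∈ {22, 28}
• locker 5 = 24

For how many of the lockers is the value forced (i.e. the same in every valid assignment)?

locker 1 has just one choice, so locker 1 = 1.
That leaves locker 5 = 24. Remove 24 from locker 2.
Determined: locker 1=1, locker 5=24. The other lockers each still have more than one consistent value. That makes 2.

2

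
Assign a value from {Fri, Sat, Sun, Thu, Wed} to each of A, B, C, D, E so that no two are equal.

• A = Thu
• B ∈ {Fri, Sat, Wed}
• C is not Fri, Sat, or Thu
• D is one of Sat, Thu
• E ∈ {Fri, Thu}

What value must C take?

A has just one choice, so A = Thu. Eliminate Thu elsewhere: D, E.
That leaves D = Sat. Strike Sat from B.
That leaves E = Fri. Remove Fri from B.
B has just one choice, so B = Wed. So C can't be Wed.
So C = Sun.

Sun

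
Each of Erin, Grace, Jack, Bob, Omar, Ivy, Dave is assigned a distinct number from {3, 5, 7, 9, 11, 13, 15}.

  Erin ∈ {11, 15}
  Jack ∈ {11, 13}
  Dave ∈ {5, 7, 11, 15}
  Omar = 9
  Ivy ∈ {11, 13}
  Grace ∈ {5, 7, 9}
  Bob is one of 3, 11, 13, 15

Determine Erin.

15

Omar must be 9 (only option left). Strike 9 from Grace.
The 6 still-open variables together cover exactly {3, 5, 7, 11, 13, 15} — 6 values for 6 variables — and 3 appears only in Bob's list, so Bob = 3.
Jack and Ivy share exactly the 2 values {11, 13}; by pigeonhole those values go to them, so strike 11, 13 from Erin, Dave.
So Erin = 15.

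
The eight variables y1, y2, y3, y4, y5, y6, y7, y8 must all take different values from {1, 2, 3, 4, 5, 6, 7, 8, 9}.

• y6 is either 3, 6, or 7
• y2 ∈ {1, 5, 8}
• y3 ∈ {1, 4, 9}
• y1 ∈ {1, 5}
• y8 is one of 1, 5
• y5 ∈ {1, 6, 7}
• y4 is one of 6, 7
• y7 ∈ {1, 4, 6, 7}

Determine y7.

Among the 8 variables, 3 fits only y6 (and all 8 values in {1, 3, 4, 5, 6, 7, 8, 9} must be used), so y6 = 3.
The 7 still-open variables together cover exactly {1, 4, 5, 6, 7, 8, 9} — 7 values for 7 variables — and 8 appears only in y2's list, so y2 = 8.
The 6 still-open variables together cover exactly {1, 4, 5, 6, 7, 9} — 6 values for 6 variables — and 9 appears only in y3's list, so y3 = 9.
The 5 still-open variables draw from only 5 values {1, 4, 5, 6, 7}, so each is used; only y7 can be 4, hence y7 = 4.

4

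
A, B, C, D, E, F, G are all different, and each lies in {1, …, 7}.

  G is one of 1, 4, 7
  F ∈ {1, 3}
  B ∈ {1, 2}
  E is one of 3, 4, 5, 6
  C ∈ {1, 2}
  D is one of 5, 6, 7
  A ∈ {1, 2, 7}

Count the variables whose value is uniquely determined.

3

B and C share exactly the 2 values {1, 2}; by pigeonhole those values go to them, so strike 1, 2 from A, F, G.
A's domain is down to {7}, so A = 7. Strike 7 from D, G.
F must be 3 (only option left). Strike 3 from E.
G must be 4 (only option left). So E can't be 4.
Determined: A=7, F=3, G=4. The other variables each still have more than one consistent value. That makes 3.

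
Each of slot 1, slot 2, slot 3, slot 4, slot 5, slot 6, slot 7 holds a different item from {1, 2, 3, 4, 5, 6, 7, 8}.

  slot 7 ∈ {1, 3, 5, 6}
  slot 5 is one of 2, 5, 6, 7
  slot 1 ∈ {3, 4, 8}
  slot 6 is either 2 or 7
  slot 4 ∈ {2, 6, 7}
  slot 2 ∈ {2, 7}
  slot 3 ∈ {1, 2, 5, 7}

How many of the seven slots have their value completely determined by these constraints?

4

The 2 variables slot 2 and slot 6 are confined to {2, 7}, which locks those values in; drop them from slot 3, slot 4, slot 5.
slot 4's domain is down to {6}, so slot 4 = 6. Eliminate 6 elsewhere: slot 5, slot 7.
That leaves slot 5 = 5. Strike 5 from slot 3, slot 7.
That leaves slot 3 = 1. Strike 1 from slot 7.
slot 7 must be 3 (only option left). Strike 3 from slot 1.
Determined: slot 3=1, slot 4=6, slot 5=5, slot 7=3. The other slots each still have more than one consistent value. That makes 4.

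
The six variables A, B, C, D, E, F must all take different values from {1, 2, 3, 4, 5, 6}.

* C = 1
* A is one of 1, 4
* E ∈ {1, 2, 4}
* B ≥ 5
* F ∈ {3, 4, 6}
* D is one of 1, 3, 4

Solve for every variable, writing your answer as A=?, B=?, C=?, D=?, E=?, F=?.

A=4, B=5, C=1, D=3, E=2, F=6

C's domain is down to {1}, so C = 1. Remove 1 from A, D, E.
A has just one choice, so A = 4. Eliminate 4 elsewhere: D, E, F.
D has just one choice, so D = 3. Remove 3 from F.
E must be 2 (only option left).
F must be 6 (only option left). Remove 6 from B.
That leaves B = 5.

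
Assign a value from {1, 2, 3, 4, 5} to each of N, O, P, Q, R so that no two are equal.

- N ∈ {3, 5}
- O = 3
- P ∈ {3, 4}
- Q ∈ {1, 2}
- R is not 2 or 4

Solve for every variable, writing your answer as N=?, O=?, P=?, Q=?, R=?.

N=5, O=3, P=4, Q=2, R=1

O's domain is down to {3}, so O = 3. Eliminate 3 elsewhere: N, P, R.
P has just one choice, so P = 4.
N's domain is down to {5}, so N = 5. Remove 5 from R.
R must be 1 (only option left). Eliminate 1 elsewhere: Q.
Q has just one choice, so Q = 2.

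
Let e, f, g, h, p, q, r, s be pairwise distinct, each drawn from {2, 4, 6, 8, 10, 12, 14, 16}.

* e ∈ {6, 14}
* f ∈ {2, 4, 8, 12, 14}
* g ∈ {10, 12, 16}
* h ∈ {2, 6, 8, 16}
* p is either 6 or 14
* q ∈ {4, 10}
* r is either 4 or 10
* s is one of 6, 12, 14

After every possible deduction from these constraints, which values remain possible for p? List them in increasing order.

6, 14

e and p between them cover only {6, 14} — a naked pair. Remove those values from f, h, s.
s has just one choice, so s = 12. Strike 12 from f, g.
q and r share exactly the 2 values {4, 10}; by pigeonhole those values go to them, so strike 4, 10 from f, g.
g has just one choice, so g = 16. Remove 16 from h.
No further eliminations apply; p can still be any of 6, 14.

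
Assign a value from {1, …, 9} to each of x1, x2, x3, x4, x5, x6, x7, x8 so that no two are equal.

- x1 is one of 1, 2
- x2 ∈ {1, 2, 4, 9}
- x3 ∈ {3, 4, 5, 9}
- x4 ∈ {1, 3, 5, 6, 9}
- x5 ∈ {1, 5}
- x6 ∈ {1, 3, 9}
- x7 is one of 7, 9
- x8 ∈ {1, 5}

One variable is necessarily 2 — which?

x1

Among the 8 variables, 6 fits only x4 (and all 8 values in {1, 2, 3, 4, 5, 6, 7, 9} must be used), so x4 = 6.
The 7 still-open variables draw from only 7 values {1, 2, 3, 4, 5, 7, 9}, so each is used; only x7 can be 7, hence x7 = 7.
The 2 variables x5 and x8 are confined to {1, 5}, which locks those values in; drop them from x1, x2, x3, x6.
So 2 goes to x1.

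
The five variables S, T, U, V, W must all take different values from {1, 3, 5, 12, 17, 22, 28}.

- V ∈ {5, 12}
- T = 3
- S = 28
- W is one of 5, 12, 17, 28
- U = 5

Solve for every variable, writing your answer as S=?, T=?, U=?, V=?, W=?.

S has just one choice, so S = 28. Eliminate 28 elsewhere: W.
T has just one choice, so T = 3.
U has just one choice, so U = 5. So V, W can't be 5.
V's domain is down to {12}, so V = 12. So W can't be 12.
W has just one choice, so W = 17.

S=28, T=3, U=5, V=12, W=17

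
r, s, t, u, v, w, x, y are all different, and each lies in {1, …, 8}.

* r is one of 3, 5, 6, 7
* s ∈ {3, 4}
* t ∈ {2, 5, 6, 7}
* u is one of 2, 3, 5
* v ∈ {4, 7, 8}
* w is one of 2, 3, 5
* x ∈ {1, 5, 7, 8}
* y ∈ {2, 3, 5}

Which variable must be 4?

The 8 variables together cover exactly {1, 2, 3, 4, 5, 6, 7, 8} — 8 values for 8 variables — and 1 appears only in x's list, so x = 1.
Among the 7 still-open variables, 8 fits only v (and all 7 values in {2, 3, 4, 5, 6, 7, 8} must be used), so v = 8.
The 6 still-open variables draw from only 6 values {2, 3, 4, 5, 6, 7}, so each is used; only s can be 4, hence s = 4.

s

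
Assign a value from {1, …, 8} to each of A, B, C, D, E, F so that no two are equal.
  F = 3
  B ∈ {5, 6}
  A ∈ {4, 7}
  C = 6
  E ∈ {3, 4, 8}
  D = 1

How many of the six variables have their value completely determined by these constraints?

C must be 6 (only option left). So B can't be 6.
D must be 1 (only option left).
That leaves F = 3. Strike 3 from E.
B has just one choice, so B = 5.
Determined: B=5, C=6, D=1, F=3. The other variables each still have more than one consistent value. That makes 4.

4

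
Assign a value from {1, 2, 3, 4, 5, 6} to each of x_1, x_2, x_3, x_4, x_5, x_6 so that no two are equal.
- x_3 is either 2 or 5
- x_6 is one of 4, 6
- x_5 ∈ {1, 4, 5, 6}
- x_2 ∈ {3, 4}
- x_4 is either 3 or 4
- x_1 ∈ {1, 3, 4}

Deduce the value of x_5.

The 6 variables together cover exactly {1, 2, 3, 4, 5, 6} — 6 values for 6 variables — and 2 appears only in x_3's list, so x_3 = 2.
The 5 still-open variables draw from only 5 values {1, 3, 4, 5, 6}, so each is used; only x_5 can be 5, hence x_5 = 5.

5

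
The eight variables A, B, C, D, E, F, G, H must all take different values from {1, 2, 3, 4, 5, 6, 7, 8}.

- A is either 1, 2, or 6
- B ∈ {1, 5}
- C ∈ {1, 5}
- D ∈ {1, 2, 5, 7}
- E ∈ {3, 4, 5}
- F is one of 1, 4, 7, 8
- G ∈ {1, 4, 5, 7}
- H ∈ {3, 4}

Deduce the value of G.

7

The 8 variables draw from only 8 values {1, 2, 3, 4, 5, 6, 7, 8}, so each is used; only A can be 6, hence A = 6.
The 7 still-open variables draw from only 7 values {1, 2, 3, 4, 5, 7, 8}, so each is used; only D can be 2, hence D = 2.
The 6 still-open variables draw from only 6 values {1, 3, 4, 5, 7, 8}, so each is used; only F can be 8, hence F = 8.
The 5 still-open variables draw from only 5 values {1, 3, 4, 5, 7}, so each is used; only G can be 7, hence G = 7.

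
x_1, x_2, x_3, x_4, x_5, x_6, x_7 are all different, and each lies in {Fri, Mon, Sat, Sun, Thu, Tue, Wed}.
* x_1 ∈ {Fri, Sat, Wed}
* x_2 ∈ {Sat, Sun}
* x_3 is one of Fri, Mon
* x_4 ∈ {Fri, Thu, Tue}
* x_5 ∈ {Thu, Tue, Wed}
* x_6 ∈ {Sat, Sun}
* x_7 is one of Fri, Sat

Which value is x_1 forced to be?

Wed

Among the 7 variables, Mon fits only x_3 (and all 7 values in {Fri, Mon, Sat, Sun, Thu, Tue, Wed} must be used), so x_3 = Mon.
The 2 variables x_2 and x_6 are confined to {Sat, Sun}, which locks those values in; drop them from x_1, x_7.
x_7 must be Fri (only option left). So x_1, x_4 can't be Fri.
So x_1 = Wed.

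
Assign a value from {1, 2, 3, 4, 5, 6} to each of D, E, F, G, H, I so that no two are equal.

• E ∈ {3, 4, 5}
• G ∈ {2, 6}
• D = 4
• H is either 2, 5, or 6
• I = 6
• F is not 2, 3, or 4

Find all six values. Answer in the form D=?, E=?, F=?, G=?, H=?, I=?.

D=4, E=3, F=1, G=2, H=5, I=6

D must be 4 (only option left). Strike 4 from E.
I must be 6 (only option left). Eliminate 6 elsewhere: F, G, H.
That leaves G = 2. Eliminate 2 elsewhere: H.
That leaves H = 5. Strike 5 from E, F.
E must be 3 (only option left).
F must be 1 (only option left).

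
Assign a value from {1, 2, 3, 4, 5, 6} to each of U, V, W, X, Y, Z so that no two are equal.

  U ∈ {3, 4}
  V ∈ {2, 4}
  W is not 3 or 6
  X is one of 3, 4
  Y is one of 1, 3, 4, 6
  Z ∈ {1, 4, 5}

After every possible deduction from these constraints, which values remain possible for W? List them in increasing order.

The 6 variables draw from only 6 values {1, 2, 3, 4, 5, 6}, so each is used; only Y can be 6, hence Y = 6.
U and X between them cover only {3, 4} — a naked pair. Remove those values from V, W, Z.
That leaves V = 2. Strike 2 from W.
No further eliminations apply; W can still be any of 1, 5.

1, 5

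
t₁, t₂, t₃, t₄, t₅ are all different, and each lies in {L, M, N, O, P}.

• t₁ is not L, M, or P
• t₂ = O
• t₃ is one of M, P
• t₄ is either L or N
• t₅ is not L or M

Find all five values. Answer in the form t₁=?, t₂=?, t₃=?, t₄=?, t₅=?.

t₂'s domain is down to {O}, so t₂ = O. Strike O from t₁, t₅.
That leaves t₁ = N. Eliminate N elsewhere: t₄, t₅.
t₄ must be L (only option left).
t₅ has just one choice, so t₅ = P. Remove P from t₃.
That leaves t₃ = M.

t₁=N, t₂=O, t₃=M, t₄=L, t₅=P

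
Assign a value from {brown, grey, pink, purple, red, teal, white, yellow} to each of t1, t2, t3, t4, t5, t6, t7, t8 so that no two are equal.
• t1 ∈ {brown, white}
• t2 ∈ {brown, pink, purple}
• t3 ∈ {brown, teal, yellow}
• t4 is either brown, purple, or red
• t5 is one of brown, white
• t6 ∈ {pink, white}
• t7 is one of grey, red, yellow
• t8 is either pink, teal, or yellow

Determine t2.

purple

The 8 variables draw from only 8 values {brown, grey, pink, purple, red, teal, white, yellow}, so each is used; only t7 can be grey, hence t7 = grey.
Among the 7 still-open variables, red fits only t4 (and all 7 values in {brown, pink, purple, red, teal, white, yellow} must be used), so t4 = red.
The 6 still-open variables together cover exactly {brown, pink, purple, teal, white, yellow} — 6 values for 6 variables — and purple appears only in t2's list, so t2 = purple.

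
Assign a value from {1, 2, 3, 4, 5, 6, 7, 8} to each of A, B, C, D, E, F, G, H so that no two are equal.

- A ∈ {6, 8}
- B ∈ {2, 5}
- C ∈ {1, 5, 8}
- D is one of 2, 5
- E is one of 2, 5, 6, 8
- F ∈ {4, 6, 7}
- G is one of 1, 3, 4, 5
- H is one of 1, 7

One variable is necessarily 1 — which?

C

The 8 variables draw from only 8 values {1, 2, 3, 4, 5, 6, 7, 8}, so each is used; only G can be 3, hence G = 3.
Among the 7 still-open variables, 4 fits only F (and all 7 values in {1, 2, 4, 5, 6, 7, 8} must be used), so F = 4.
Among the 6 still-open variables, 7 fits only H (and all 6 values in {1, 2, 5, 6, 7, 8} must be used), so H = 7.
Among the 5 still-open variables, 1 fits only C (and all 5 values in {1, 2, 5, 6, 8} must be used), so C = 1.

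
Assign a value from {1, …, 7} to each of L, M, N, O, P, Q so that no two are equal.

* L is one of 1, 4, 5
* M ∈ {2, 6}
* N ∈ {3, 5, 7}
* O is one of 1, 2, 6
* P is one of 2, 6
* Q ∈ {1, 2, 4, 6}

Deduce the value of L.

5

The 2 variables M and P are confined to {2, 6}, which locks those values in; drop them from O, Q.
O's domain is down to {1}, so O = 1. Strike 1 from L, Q.
Q must be 4 (only option left). Eliminate 4 elsewhere: L.
So L = 5.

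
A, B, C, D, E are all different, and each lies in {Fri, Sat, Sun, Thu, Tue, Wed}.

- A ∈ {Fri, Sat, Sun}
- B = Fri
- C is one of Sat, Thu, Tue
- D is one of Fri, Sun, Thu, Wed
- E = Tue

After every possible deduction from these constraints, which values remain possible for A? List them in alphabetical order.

Sat, Sun

B has just one choice, so B = Fri. Strike Fri from A, D.
That leaves E = Tue. Eliminate Tue elsewhere: C.
No further eliminations apply; A can still be any of Sat, Sun.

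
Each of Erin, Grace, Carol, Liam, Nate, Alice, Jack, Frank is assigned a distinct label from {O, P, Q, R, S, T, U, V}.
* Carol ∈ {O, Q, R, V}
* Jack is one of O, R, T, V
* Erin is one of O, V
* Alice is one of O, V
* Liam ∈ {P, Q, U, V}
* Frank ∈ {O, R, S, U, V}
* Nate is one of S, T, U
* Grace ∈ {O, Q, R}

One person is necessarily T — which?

Jack

The 8 variables together cover exactly {O, P, Q, R, S, T, U, V} — 8 values for 8 variables — and P appears only in Liam's list, so Liam = P.
Erin and Alice share exactly the 2 values {O, V}; by pigeonhole those values go to them, so strike O, V from Grace, Carol, Jack, Frank.
Grace and Carol share exactly the 2 values {Q, R}; by pigeonhole those values go to them, so strike Q, R from Jack, Frank.
So T goes to Jack.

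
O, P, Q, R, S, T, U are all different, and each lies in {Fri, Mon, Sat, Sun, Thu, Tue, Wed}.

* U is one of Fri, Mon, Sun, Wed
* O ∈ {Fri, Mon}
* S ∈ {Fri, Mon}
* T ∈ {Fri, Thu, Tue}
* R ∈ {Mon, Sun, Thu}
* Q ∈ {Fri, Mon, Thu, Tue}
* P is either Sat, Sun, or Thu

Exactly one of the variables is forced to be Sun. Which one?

The 7 variables together cover exactly {Fri, Mon, Sat, Sun, Thu, Tue, Wed} — 7 values for 7 variables — and Sat appears only in P's list, so P = Sat.
The 6 still-open variables together cover exactly {Fri, Mon, Sun, Thu, Tue, Wed} — 6 values for 6 variables — and Wed appears only in U's list, so U = Wed.
Among the 5 still-open variables, Sun fits only R (and all 5 values in {Fri, Mon, Sun, Thu, Tue} must be used), so R = Sun.

R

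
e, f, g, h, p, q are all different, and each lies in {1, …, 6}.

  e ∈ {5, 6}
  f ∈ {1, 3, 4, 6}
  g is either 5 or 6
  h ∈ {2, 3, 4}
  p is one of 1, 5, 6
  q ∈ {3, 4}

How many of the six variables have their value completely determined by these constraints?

The 6 variables together cover exactly {1, 2, 3, 4, 5, 6} — 6 values for 6 variables — and 2 appears only in h's list, so h = 2.
The 2 variables e and g are confined to {5, 6}, which locks those values in; drop them from f, p.
That leaves p = 1. So f can't be 1.
Determined: h=2, p=1. The other variables each still have more than one consistent value. That makes 2.

2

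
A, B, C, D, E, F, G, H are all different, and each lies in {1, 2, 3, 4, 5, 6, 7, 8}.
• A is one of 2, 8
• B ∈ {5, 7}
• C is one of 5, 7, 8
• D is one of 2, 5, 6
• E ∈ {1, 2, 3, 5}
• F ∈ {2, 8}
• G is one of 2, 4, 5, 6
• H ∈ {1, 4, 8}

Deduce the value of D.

The 8 variables draw from only 8 values {1, 2, 3, 4, 5, 6, 7, 8}, so each is used; only E can be 3, hence E = 3.
The 7 still-open variables together cover exactly {1, 2, 4, 5, 6, 7, 8} — 7 values for 7 variables — and 1 appears only in H's list, so H = 1.
The 6 still-open variables together cover exactly {2, 4, 5, 6, 7, 8} — 6 values for 6 variables — and 4 appears only in G's list, so G = 4.
The 5 still-open variables together cover exactly {2, 5, 6, 7, 8} — 5 values for 5 variables — and 6 appears only in D's list, so D = 6.

6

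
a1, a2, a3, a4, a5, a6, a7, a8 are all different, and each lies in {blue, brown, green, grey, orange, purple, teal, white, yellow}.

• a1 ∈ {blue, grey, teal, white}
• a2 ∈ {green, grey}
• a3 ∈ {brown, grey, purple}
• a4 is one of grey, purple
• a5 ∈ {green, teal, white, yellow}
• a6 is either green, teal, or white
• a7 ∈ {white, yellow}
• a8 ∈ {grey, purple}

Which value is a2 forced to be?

The 8 variables draw from only 8 values {blue, brown, green, grey, purple, teal, white, yellow}, so each is used; only a1 can be blue, hence a1 = blue.
Among the 7 still-open variables, brown fits only a3 (and all 7 values in {brown, green, grey, purple, teal, white, yellow} must be used), so a3 = brown.
a4 and a8 between them cover only {grey, purple} — a naked pair. Remove those values from a2.
So a2 = green.

green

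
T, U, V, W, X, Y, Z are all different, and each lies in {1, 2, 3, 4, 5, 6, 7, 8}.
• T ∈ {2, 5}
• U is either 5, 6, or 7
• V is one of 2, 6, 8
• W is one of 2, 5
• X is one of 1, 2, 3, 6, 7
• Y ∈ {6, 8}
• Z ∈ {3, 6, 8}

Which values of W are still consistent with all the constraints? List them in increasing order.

2, 5

The 7 variables together cover exactly {1, 2, 3, 5, 6, 7, 8} — 7 values for 7 variables — and 1 appears only in X's list, so X = 1.
The 6 still-open variables together cover exactly {2, 3, 5, 6, 7, 8} — 6 values for 6 variables — and 3 appears only in Z's list, so Z = 3.
Among the 5 still-open variables, 7 fits only U (and all 5 values in {2, 5, 6, 7, 8} must be used), so U = 7.
T and W between them cover only {2, 5} — a naked pair. Remove those values from V.
No further eliminations apply; W can still be any of 2, 5.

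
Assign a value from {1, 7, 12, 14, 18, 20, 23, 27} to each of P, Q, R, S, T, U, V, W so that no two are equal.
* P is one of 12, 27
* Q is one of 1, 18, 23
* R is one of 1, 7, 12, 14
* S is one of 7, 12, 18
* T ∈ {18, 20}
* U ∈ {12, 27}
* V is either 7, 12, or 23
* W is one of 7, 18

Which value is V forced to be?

The 8 variables together cover exactly {1, 7, 12, 14, 18, 20, 23, 27} — 8 values for 8 variables — and 14 appears only in R's list, so R = 14.
The 7 still-open variables draw from only 7 values {1, 7, 12, 18, 20, 23, 27}, so each is used; only Q can be 1, hence Q = 1.
The 6 still-open variables together cover exactly {7, 12, 18, 20, 23, 27} — 6 values for 6 variables — and 20 appears only in T's list, so T = 20.
The 5 still-open variables draw from only 5 values {7, 12, 18, 23, 27}, so each is used; only V can be 23, hence V = 23.

23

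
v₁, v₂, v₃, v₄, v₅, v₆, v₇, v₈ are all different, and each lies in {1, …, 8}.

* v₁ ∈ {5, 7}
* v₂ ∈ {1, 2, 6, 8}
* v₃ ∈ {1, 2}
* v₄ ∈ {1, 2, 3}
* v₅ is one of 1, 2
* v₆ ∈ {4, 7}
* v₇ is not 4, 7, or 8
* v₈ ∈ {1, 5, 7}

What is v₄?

The 8 variables draw from only 8 values {1, 2, 3, 4, 5, 6, 7, 8}, so each is used; only v₆ can be 4, hence v₆ = 4.
The 7 still-open variables together cover exactly {1, 2, 3, 5, 6, 7, 8} — 7 values for 7 variables — and 8 appears only in v₂'s list, so v₂ = 8.
Among the 6 still-open variables, 6 fits only v₇ (and all 6 values in {1, 2, 3, 5, 6, 7} must be used), so v₇ = 6.
Among the 5 still-open variables, 3 fits only v₄ (and all 5 values in {1, 2, 3, 5, 7} must be used), so v₄ = 3.

3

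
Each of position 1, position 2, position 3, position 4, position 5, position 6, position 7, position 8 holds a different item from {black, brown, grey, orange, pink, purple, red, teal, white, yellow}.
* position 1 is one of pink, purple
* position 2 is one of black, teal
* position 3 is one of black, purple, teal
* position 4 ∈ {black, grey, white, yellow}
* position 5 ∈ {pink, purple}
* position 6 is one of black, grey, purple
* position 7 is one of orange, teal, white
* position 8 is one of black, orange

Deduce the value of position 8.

orange

Among the 8 variables, yellow fits only position 4 (and all 8 values in {black, grey, orange, pink, purple, teal, white, yellow} must be used), so position 4 = yellow.
Among the 7 still-open variables, grey fits only position 6 (and all 7 values in {black, grey, orange, pink, purple, teal, white} must be used), so position 6 = grey.
Among the 6 still-open variables, white fits only position 7 (and all 6 values in {black, orange, pink, purple, teal, white} must be used), so position 7 = white.
The 5 still-open variables draw from only 5 values {black, orange, pink, purple, teal}, so each is used; only position 8 can be orange, hence position 8 = orange.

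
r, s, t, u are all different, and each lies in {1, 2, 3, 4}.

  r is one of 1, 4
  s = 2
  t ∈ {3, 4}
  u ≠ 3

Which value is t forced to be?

3

s has just one choice, so s = 2. Eliminate 2 elsewhere: u.
Among the 3 still-open variables, 3 fits only t (and all 3 values in {1, 3, 4} must be used), so t = 3.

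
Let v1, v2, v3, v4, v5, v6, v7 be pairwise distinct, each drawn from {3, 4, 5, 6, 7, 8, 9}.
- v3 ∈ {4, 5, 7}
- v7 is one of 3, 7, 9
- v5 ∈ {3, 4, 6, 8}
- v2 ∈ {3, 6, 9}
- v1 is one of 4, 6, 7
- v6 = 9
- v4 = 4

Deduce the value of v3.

v4's domain is down to {4}, so v4 = 4. Strike 4 from v1, v3, v5.
v6's domain is down to {9}, so v6 = 9. Eliminate 9 elsewhere: v2, v7.
The 5 still-open variables draw from only 5 values {3, 5, 6, 7, 8}, so each is used; only v3 can be 5, hence v3 = 5.

5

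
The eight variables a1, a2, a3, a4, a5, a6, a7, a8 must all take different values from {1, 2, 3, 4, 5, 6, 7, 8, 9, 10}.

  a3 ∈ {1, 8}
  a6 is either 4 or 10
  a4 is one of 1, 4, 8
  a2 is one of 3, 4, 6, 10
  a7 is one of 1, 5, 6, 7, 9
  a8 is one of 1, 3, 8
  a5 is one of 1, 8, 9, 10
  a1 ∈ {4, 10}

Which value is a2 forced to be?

a1 and a6 share exactly the 2 values {4, 10}; by pigeonhole those values go to them, so strike 4, 10 from a2, a4, a5.
The 2 variables a3 and a4 are confined to {1, 8}, which locks those values in; drop them from a5, a7, a8.
That leaves a5 = 9. So a7 can't be 9.
a8 must be 3 (only option left). Eliminate 3 elsewhere: a2.
So a2 = 6.

6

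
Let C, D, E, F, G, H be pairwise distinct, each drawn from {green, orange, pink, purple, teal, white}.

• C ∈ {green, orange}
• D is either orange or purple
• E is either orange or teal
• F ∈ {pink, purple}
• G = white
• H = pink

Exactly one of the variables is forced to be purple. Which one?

F

G's domain is down to {white}, so G = white.
That leaves H = pink. Strike pink from F.
So purple goes to F.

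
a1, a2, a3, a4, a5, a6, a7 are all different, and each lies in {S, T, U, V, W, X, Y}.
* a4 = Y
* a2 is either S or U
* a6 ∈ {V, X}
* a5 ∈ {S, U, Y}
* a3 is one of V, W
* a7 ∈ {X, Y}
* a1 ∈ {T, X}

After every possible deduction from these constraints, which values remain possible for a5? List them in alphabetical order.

a4's domain is down to {Y}, so a4 = Y. Strike Y from a5, a7.
a7 must be X (only option left). So a1, a6 can't be X.
a1 has just one choice, so a1 = T.
a6 has just one choice, so a6 = V. Remove V from a3.
That leaves a3 = W.
No further eliminations apply; a5 can still be any of S, U.

S, U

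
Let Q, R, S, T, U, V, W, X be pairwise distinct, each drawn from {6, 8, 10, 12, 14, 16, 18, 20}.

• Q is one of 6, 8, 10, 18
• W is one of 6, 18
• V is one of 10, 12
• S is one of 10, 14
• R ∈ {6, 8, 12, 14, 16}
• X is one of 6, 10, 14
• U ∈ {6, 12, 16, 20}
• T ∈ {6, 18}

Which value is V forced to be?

The 8 variables together cover exactly {6, 8, 10, 12, 14, 16, 18, 20} — 8 values for 8 variables — and 20 appears only in U's list, so U = 20.
Among the 7 still-open variables, 16 fits only R (and all 7 values in {6, 8, 10, 12, 14, 16, 18} must be used), so R = 16.
Among the 6 still-open variables, 8 fits only Q (and all 6 values in {6, 8, 10, 12, 14, 18} must be used), so Q = 8.
The 5 still-open variables draw from only 5 values {6, 10, 12, 14, 18}, so each is used; only V can be 12, hence V = 12.

12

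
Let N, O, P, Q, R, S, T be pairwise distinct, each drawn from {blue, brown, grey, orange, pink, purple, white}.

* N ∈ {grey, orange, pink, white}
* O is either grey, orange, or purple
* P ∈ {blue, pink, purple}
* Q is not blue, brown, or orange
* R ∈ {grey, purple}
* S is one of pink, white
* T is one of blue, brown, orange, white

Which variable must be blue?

P

The 7 variables together cover exactly {blue, brown, grey, orange, pink, purple, white} — 7 values for 7 variables — and brown appears only in T's list, so T = brown.
The 6 still-open variables together cover exactly {blue, grey, orange, pink, purple, white} — 6 values for 6 variables — and blue appears only in P's list, so P = blue.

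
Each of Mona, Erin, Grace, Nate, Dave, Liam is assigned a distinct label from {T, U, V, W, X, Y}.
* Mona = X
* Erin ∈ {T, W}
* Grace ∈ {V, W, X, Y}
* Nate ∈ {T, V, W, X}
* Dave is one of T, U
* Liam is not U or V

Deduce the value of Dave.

Mona's domain is down to {X}, so Mona = X. Eliminate X elsewhere: Grace, Nate, Liam.
The 5 still-open variables together cover exactly {T, U, V, W, Y} — 5 values for 5 variables — and U appears only in Dave's list, so Dave = U.

U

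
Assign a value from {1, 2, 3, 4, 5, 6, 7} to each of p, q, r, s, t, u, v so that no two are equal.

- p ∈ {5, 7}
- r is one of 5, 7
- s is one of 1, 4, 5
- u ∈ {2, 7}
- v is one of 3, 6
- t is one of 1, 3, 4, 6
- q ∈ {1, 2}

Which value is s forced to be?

p and r between them cover only {5, 7} — a naked pair. Remove those values from s, u.
u must be 2 (only option left). Eliminate 2 elsewhere: q.
q must be 1 (only option left). Remove 1 from s, t.
So s = 4.

4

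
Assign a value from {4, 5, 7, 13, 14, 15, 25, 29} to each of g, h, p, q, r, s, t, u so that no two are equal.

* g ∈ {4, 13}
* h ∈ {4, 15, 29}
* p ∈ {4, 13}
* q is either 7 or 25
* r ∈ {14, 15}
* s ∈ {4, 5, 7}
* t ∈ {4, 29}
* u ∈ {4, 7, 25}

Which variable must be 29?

The 8 variables together cover exactly {4, 5, 7, 13, 14, 15, 25, 29} — 8 values for 8 variables — and 5 appears only in s's list, so s = 5.
The 7 still-open variables draw from only 7 values {4, 7, 13, 14, 15, 25, 29}, so each is used; only r can be 14, hence r = 14.
The 6 still-open variables draw from only 6 values {4, 7, 13, 15, 25, 29}, so each is used; only h can be 15, hence h = 15.
Among the 5 still-open variables, 29 fits only t (and all 5 values in {4, 7, 13, 25, 29} must be used), so t = 29.

t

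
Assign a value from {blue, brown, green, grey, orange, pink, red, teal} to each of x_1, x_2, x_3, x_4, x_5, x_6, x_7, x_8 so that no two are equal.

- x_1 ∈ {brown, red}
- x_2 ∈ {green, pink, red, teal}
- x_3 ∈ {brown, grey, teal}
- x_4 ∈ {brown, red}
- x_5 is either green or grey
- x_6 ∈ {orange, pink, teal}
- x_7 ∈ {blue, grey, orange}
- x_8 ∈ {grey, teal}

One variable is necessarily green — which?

x_5

The 8 variables draw from only 8 values {blue, brown, green, grey, orange, pink, red, teal}, so each is used; only x_7 can be blue, hence x_7 = blue.
Among the 7 still-open variables, orange fits only x_6 (and all 7 values in {brown, green, grey, orange, pink, red, teal} must be used), so x_6 = orange.
The 6 still-open variables together cover exactly {brown, green, grey, pink, red, teal} — 6 values for 6 variables — and pink appears only in x_2's list, so x_2 = pink.
Among the 5 still-open variables, green fits only x_5 (and all 5 values in {brown, green, grey, red, teal} must be used), so x_5 = green.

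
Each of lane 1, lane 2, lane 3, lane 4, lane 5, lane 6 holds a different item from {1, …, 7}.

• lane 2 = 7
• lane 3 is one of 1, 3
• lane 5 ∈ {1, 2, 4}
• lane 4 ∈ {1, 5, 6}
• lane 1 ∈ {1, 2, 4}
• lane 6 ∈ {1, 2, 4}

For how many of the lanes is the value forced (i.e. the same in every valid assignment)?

lane 2's domain is down to {7}, so lane 2 = 7.
The 3 variables lane 1, lane 5, lane 6 are confined to {1, 2, 4}, which locks those values in; drop them from lane 3, lane 4.
lane 3 has just one choice, so lane 3 = 3.
Determined: lane 2=7, lane 3=3. The other lanes each still have more than one consistent value. That makes 2.

2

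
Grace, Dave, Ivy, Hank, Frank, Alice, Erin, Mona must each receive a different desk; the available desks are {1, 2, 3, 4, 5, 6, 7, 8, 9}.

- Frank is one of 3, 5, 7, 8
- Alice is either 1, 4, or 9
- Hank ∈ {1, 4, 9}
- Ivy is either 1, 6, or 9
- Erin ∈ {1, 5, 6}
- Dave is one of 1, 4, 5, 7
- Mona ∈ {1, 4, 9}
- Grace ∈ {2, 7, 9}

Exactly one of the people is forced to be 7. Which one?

The 3 variables Hank, Alice, Mona are confined to {1, 4, 9}, which locks those values in; drop them from Grace, Dave, Ivy, Erin.
Ivy has just one choice, so Ivy = 6. So Erin can't be 6.
That leaves Erin = 5. Eliminate 5 elsewhere: Dave, Frank.
So 7 goes to Dave.

Dave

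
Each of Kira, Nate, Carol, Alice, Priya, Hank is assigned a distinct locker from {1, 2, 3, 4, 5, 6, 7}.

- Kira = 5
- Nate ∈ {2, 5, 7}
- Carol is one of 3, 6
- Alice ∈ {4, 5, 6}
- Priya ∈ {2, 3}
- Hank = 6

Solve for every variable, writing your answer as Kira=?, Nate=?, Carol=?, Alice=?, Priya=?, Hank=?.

Kira has just one choice, so Kira = 5. Remove 5 from Nate, Alice.
Hank has just one choice, so Hank = 6. Strike 6 from Carol, Alice.
Carol must be 3 (only option left). So Priya can't be 3.
Alice's domain is down to {4}, so Alice = 4.
Priya must be 2 (only option left). Remove 2 from Nate.
Nate has just one choice, so Nate = 7.

Kira=5, Nate=7, Carol=3, Alice=4, Priya=2, Hank=6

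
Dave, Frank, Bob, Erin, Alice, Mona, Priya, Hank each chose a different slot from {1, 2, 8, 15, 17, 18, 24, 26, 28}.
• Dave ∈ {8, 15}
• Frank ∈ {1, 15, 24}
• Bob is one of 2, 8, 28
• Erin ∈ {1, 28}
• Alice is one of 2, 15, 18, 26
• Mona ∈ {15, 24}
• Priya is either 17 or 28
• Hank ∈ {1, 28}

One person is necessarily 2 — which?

Bob

Erin and Hank between them cover only {1, 28} — a naked pair. Remove those values from Frank, Bob, Priya.
Priya has just one choice, so Priya = 17.
Frank and Mona between them cover only {15, 24} — a naked pair. Remove those values from Dave, Alice.
Dave must be 8 (only option left). Remove 8 from Bob.
So 2 goes to Bob.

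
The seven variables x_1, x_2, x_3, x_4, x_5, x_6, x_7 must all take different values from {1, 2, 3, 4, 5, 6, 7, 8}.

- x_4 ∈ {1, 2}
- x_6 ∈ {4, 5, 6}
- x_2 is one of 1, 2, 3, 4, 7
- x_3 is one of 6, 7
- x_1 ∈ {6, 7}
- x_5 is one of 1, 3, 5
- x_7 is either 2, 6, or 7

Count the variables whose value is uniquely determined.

x_1 and x_3 share exactly the 2 values {6, 7}; by pigeonhole those values go to them, so strike 6, 7 from x_2, x_6, x_7.
x_7 has just one choice, so x_7 = 2. Strike 2 from x_2, x_4.
x_4 has just one choice, so x_4 = 1. Eliminate 1 elsewhere: x_2, x_5.
Determined: x_4=1, x_7=2. The other variables each still have more than one consistent value. That makes 2.

2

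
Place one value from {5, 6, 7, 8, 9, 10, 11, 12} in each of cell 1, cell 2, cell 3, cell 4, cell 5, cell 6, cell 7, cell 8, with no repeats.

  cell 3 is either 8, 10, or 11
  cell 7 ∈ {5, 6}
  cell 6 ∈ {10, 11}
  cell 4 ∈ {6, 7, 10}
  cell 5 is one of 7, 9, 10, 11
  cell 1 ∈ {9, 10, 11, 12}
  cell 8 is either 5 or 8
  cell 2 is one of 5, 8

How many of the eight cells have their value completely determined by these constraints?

4

The 8 variables draw from only 8 values {5, 6, 7, 8, 9, 10, 11, 12}, so each is used; only cell 1 can be 12, hence cell 1 = 12.
Among the 7 still-open variables, 9 fits only cell 5 (and all 7 values in {5, 6, 7, 8, 9, 10, 11} must be used), so cell 5 = 9.
The 6 still-open variables draw from only 6 values {5, 6, 7, 8, 10, 11}, so each is used; only cell 4 can be 7, hence cell 4 = 7.
The 5 still-open variables together cover exactly {5, 6, 8, 10, 11} — 5 values for 5 variables — and 6 appears only in cell 7's list, so cell 7 = 6.
cell 2 and cell 8 share exactly the 2 values {5, 8}; by pigeonhole those values go to them, so strike 5, 8 from cell 3.
Determined: cell 1=12, cell 4=7, cell 5=9, cell 7=6. The other cells each still have more than one consistent value. That makes 4.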